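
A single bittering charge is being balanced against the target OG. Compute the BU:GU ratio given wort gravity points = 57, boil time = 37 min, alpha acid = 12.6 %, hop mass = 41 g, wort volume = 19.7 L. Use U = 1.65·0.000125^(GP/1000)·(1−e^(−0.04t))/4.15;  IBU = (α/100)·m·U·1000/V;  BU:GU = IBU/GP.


U = 1.65·0.000125^(57/1000)·(1−e^(−0.04·37))/4.15 = 0.1840
IBU = (12.6/100)·41·0.1840·1000/19.7 = 48.2469
BU:GU = 48.2469/57

0.8464


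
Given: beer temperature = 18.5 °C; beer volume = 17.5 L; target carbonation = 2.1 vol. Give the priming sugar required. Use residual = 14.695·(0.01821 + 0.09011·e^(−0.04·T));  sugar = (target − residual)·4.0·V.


residual = 14.695·(0.01821 + 0.09011·e^(−0.04·18.5)) = 0.8994
sugar = (2.1 − 0.8994)·4.0·17.5

84.0438 g


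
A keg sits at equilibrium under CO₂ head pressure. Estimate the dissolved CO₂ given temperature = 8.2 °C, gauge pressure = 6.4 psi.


vols = (P + 14.695)·(0.01821 + 0.09011·e^(−0.04·T))
vols = (6.4 + 14.695)·(0.01821 + 0.09011·e^(−0.04·8.2))

1.7535 volumes


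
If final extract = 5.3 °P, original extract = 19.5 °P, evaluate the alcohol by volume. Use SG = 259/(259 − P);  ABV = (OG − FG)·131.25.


OG = 259/(259 − 19.5) = 1.0814
FG = 259/(259 − 5.3) = 1.0209
ABV = (1.0814 − 1.0209)·131.25

7.9444 % ABV


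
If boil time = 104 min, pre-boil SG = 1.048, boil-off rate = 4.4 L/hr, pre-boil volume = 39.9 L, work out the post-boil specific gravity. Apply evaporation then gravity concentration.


V_post = V_pre − rate·(t/60);  SG_post = 1 + (SG_pre−1)·V_pre/V_post
V_post = 39.9 − 4.4·(104/60) = 32.2733
SG_post = 1 + (1.048 − 1)·39.9/32.2733

1.0593


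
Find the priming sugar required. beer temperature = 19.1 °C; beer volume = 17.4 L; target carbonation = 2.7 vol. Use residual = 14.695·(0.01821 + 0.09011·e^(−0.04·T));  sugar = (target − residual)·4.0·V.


residual = 14.695·(0.01821 + 0.09011·e^(−0.04·19.1)) = 0.8844
sugar = (2.7 − 0.8844)·4.0·17.4

126.3663 g


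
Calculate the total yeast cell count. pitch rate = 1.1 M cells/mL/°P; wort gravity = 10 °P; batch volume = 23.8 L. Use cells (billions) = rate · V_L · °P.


cells = 1.1 · 23.8 · 10

261.8000 billion cells


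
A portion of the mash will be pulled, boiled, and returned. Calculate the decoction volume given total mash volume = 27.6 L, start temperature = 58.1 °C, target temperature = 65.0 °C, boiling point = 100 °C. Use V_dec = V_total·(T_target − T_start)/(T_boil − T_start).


V_dec = 27.6·(65.0 − 58.1)/(100 − 58.1)

4.5451 L


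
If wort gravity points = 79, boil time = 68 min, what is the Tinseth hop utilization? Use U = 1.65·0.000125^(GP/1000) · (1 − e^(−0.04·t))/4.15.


bigness = 1.65·0.000125^(79/1000) = 0.8112
boil_factor = (1 − e^(−0.04·68))/4.15 = 0.2251
U = 0.8112 · 0.2251

0.1826


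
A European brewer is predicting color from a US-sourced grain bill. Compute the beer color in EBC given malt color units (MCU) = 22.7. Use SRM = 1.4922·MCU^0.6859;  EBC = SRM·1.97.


SRM = 1.4922·22.7^0.6859 = 12.7036
EBC = 12.7036·1.97

25.0260 EBC


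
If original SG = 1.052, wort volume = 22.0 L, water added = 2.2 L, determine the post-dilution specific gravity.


SG_new = 1 + (SG_old − 1)·V_old/(V_old + V_water)
pts = (1.052 − 1)·1000·22.0/(22.0 + 2.2) = 47.2727
SG_new = 1 + 47.2727/1000

1.0473


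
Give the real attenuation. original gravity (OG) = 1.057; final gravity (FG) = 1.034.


AA = (OG−FG)/(OG−1)·100;  RA = AA·0.8192
AA = (1.057 − 1.034)/(1.057 − 1)·100 = 40.3509
RA = 40.3509·0.8192

33.0554 %


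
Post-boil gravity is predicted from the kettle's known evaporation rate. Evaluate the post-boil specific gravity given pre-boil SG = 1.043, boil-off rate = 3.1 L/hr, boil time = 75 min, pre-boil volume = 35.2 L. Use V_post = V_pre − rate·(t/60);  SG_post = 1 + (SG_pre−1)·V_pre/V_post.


V_post = 35.2 − 3.1·(75/60) = 31.3250
SG_post = 1 + (1.043 − 1)·35.2/31.3250

1.0483


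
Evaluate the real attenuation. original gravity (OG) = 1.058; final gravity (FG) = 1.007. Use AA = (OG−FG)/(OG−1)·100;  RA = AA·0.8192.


AA = (1.058 − 1.007)/(1.058 − 1)·100 = 87.9310
RA = 87.9310·0.8192

72.0331 %


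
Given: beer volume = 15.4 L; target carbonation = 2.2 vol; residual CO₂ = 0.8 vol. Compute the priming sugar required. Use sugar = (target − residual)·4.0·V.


sugar = (2.2 − 0.8)·4.0·15.4

86.2400 g


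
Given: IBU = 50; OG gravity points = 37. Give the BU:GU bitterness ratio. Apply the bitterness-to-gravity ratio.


BU:GU = IBU / OG_points
BU:GU = 50 / 37

1.3514


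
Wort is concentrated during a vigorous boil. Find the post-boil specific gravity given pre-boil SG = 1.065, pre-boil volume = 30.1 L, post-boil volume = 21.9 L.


SG_post = 1 + (SG_pre − 1)·V_pre/V_post
pts_pre = (1.065 − 1)·1000 = 65.0000
pts_post = 65.0000·30.1/21.9 = 89.3379
SG_post = 1 + 89.3379/1000

1.0893


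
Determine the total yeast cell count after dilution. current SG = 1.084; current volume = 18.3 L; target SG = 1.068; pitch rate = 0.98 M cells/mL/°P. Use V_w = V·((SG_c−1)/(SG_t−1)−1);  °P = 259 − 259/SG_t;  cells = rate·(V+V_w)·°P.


V_w = 18.3·((1.084−1)/(1.068−1)−1) = 4.3059
V_final = 18.3 + 4.3059 = 22.6059
°P = 259 − 259/1.068 = 16.4906
cells = 0.98·22.6059·16.4906

365.3297 billion cells


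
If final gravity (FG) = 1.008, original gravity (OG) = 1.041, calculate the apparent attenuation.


AA = (OG − FG)/(OG − 1) · 100
AA = (1.041 − 1.008)/(1.041 − 1) · 100

80.4878 %


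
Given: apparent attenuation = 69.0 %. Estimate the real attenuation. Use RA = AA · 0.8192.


RA = 69.0 · 0.8192

56.5248 %


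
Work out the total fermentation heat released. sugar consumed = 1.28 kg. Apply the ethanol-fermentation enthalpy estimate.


Q = m_sugar · 590 kJ/kg
Q = 1.28 · 590

755.2000 kJ


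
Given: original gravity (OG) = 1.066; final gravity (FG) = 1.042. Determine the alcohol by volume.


ABV = (OG − FG) · 131.25
ABV = (1.066 − 1.042) · 131.25

3.1500 % ABV


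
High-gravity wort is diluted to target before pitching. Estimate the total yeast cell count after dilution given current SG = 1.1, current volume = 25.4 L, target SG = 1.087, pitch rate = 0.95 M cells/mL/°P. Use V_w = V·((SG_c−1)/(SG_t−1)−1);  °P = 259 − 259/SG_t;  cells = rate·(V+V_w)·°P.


V_w = 25.4·((1.1−1)/(1.087−1)−1) = 3.7954
V_final = 25.4 + 3.7954 = 29.1954
°P = 259 − 259/1.087 = 20.7295
cells = 0.95·29.1954·20.7295

574.9466 billion cells


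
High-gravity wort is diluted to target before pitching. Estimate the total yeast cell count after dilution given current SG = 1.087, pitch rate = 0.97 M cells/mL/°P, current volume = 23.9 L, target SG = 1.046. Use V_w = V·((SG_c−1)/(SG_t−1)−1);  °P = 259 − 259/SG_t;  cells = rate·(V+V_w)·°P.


V_w = 23.9·((1.087−1)/(1.046−1)−1) = 21.3022
V_final = 23.9 + 21.3022 = 45.2022
°P = 259 − 259/1.046 = 11.3901
cells = 0.97·45.2022·11.3901

499.4097 billion cells


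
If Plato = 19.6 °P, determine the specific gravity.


SG = 259/(259 − P)
SG = 259/(259 − 19.6)

1.0819


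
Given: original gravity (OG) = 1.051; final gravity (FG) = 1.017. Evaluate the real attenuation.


AA = (OG−FG)/(OG−1)·100;  RA = AA·0.8192
AA = (1.051 − 1.017)/(1.051 − 1)·100 = 66.6667
RA = 66.6667·0.8192

54.6133 %


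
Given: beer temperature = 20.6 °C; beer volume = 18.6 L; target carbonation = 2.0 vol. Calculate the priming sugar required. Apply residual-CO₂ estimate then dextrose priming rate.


residual = 14.695·(0.01821 + 0.09011·e^(−0.04·T));  sugar = (target − residual)·4.0·V
residual = 14.695·(0.01821 + 0.09011·e^(−0.04·20.6)) = 0.8485
sugar = (2.0 − 0.8485)·4.0·18.6

85.6736 g


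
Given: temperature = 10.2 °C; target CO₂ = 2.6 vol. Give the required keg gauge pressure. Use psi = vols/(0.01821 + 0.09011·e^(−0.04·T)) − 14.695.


psi = 2.6/(0.01821 + 0.09011·e^(−0.04·10.2)) − 14.695

18.5823 psi


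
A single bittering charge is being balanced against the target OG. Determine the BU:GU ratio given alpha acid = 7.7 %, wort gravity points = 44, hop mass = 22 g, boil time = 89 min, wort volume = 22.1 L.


U = 1.65·0.000125^(GP/1000)·(1−e^(−0.04t))/4.15;  IBU = (α/100)·m·U·1000/V;  BU:GU = IBU/GP
U = 1.65·0.000125^(44/1000)·(1−e^(−0.04·89))/4.15 = 0.2601
IBU = (7.7/100)·22·0.2601·1000/22.1 = 19.9384
BU:GU = 19.9384/44

0.4531


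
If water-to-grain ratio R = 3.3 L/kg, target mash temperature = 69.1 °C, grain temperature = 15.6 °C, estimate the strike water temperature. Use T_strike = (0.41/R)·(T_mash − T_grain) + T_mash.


T_strike = (0.41/3.3)·(69.1 − 15.6) + 69.1

75.7470 °C


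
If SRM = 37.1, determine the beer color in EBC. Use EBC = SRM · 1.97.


EBC = 37.1 · 1.97

73.0870 EBC


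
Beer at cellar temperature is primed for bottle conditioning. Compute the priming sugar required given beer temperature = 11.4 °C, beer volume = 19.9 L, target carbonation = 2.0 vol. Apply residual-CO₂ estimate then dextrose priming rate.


residual = 14.695·(0.01821 + 0.09011·e^(−0.04·T));  sugar = (target − residual)·4.0·V
residual = 14.695·(0.01821 + 0.09011·e^(−0.04·11.4)) = 1.1069
sugar = (2.0 − 1.1069)·4.0·19.9

71.0931 g


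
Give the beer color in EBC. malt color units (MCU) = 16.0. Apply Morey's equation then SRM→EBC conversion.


SRM = 1.4922·MCU^0.6859;  EBC = SRM·1.97
SRM = 1.4922·16.0^0.6859 = 9.9939
EBC = 9.9939·1.97

19.6879 EBC


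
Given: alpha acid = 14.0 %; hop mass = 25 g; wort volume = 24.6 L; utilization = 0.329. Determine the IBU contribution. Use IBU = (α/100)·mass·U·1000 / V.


IBU = (14.0/100)·25·0.329·1000 / 24.6

46.8089 IBU


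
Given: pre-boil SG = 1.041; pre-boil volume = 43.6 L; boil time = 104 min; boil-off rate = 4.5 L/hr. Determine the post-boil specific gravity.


V_post = V_pre − rate·(t/60);  SG_post = 1 + (SG_pre−1)·V_pre/V_post
V_post = 43.6 − 4.5·(104/60) = 35.8000
SG_post = 1 + (1.041 − 1)·43.6/35.8000

1.0499


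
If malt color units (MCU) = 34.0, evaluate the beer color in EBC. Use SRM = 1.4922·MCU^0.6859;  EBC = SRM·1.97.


SRM = 1.4922·34.0^0.6859 = 16.7598
EBC = 16.7598·1.97

33.0168 EBC


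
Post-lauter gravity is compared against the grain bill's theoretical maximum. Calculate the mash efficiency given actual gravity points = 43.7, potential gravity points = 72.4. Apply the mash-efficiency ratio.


efficiency = actual / potential × 100
efficiency = 43.7 / 72.4 × 100

60.3591 %


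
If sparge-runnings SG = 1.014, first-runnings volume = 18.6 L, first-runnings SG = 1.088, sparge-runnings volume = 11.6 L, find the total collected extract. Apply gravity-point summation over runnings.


total = Σ (SG_i − 1)·1000·V_i
first = (1.088 − 1)·1000·18.6 = 1636.8000
sparge = (1.014 − 1)·1000·11.6 = 162.4000
total = 1636.8000 + 162.4000

1799.2000 gravity·L


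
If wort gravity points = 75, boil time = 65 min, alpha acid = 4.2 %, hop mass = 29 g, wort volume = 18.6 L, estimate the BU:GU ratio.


U = 1.65·0.000125^(GP/1000)·(1−e^(−0.04t))/4.15;  IBU = (α/100)·m·U·1000/V;  BU:GU = IBU/GP
U = 1.65·0.000125^(75/1000)·(1−e^(−0.04·65))/4.15 = 0.1876
IBU = (4.2/100)·29·0.1876·1000/18.6 = 12.2835
BU:GU = 12.2835/75

0.1638


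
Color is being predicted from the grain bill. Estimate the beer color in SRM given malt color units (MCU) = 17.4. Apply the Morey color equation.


SRM = 1.4922 · MCU^0.6859
SRM = 1.4922 · 17.4^0.6859

10.5857 SRM


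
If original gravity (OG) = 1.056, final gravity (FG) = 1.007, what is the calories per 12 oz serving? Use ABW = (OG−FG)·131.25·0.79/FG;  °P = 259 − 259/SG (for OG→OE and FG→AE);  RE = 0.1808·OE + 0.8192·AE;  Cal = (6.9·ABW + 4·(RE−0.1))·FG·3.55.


ABW = (1.056 − 1.007)·131.25·0.79/1.007 = 5.0454
OE = 259 − 259/1.056 = 13.7348 °P
AE = 259 − 259/1.007 = 1.8004 °P
RE = 0.1808·13.7348 + 0.8192·1.8004 = 3.9581 °P
Cal = (6.9·5.0454 + 4·(3.9581−0.1))·1.007·3.55

179.6206 kcal


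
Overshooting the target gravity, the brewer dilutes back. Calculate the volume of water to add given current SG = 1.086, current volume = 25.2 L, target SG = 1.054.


V_water = V·((SG_curr − 1)/(SG_target − 1) − 1)
V_water = 25.2·((1.086 − 1)/(1.054 − 1) − 1)

14.9333 L


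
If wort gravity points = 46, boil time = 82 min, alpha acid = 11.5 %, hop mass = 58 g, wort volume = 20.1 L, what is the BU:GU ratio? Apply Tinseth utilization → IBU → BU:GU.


U = 1.65·0.000125^(GP/1000)·(1−e^(−0.04t))/4.15;  IBU = (α/100)·m·U·1000/V;  BU:GU = IBU/GP
U = 1.65·0.000125^(46/1000)·(1−e^(−0.04·82))/4.15 = 0.2531
IBU = (11.5/100)·58·0.2531·1000/20.1 = 83.9782
BU:GU = 83.9782/46

1.8256


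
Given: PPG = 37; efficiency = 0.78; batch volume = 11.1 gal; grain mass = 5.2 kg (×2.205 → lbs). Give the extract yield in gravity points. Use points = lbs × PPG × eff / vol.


lbs = 5.2 × 2.205 = 11.4660
points = 11.4660 × 37 × 0.78 / 11.1

29.8116 points


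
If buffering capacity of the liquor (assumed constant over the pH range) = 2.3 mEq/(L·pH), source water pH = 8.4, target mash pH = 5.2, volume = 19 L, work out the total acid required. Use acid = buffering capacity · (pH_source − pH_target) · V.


acid = 2.3 · (8.4 − 5.2) · 19

139.8400 mEq


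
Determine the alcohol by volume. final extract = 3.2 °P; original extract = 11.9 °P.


SG = 259/(259 − P);  ABV = (OG − FG)·131.25
OG = 259/(259 − 11.9) = 1.0482
FG = 259/(259 − 3.2) = 1.0125
ABV = (1.0482 − 1.0125)·131.25

4.6789 % ABV


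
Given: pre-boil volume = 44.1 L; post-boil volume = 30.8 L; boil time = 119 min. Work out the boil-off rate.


rate = (V_pre − V_post) / (t_min/60)
rate = (44.1 − 30.8) / (119/60)

6.7059 L/hr


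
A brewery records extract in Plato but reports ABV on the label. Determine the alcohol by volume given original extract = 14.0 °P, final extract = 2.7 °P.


SG = 259/(259 − P);  ABV = (OG − FG)·131.25
OG = 259/(259 − 14.0) = 1.0571
FG = 259/(259 − 2.7) = 1.0105
ABV = (1.0571 − 1.0105)·131.25

6.1173 % ABV


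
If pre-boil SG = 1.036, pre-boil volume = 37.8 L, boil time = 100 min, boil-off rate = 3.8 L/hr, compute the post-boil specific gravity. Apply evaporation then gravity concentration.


V_post = V_pre − rate·(t/60);  SG_post = 1 + (SG_pre−1)·V_pre/V_post
V_post = 37.8 − 3.8·(100/60) = 31.4667
SG_post = 1 + (1.036 − 1)·37.8/31.4667

1.0432


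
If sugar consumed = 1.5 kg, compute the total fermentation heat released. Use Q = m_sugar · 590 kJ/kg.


Q = 1.5 · 590

885.0000 kJ


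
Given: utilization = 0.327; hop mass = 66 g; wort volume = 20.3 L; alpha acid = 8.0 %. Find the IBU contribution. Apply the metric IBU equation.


IBU = (α/100)·mass·U·1000 / V
IBU = (8.0/100)·66·0.327·1000 / 20.3

85.0522 IBU


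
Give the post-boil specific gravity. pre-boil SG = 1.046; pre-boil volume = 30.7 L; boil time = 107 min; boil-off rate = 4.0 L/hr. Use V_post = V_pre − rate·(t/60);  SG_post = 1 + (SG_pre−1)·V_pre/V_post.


V_post = 30.7 − 4.0·(107/60) = 23.5667
SG_post = 1 + (1.046 − 1)·30.7/23.5667

1.0599


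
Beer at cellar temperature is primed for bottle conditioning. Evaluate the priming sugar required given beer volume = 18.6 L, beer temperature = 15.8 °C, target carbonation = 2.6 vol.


residual = 14.695·(0.01821 + 0.09011·e^(−0.04·T));  sugar = (target − residual)·4.0·V
residual = 14.695·(0.01821 + 0.09011·e^(−0.04·15.8)) = 0.9714
sugar = (2.6 − 0.9714)·4.0·18.6

121.1658 g


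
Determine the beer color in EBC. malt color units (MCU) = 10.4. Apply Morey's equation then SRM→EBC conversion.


SRM = 1.4922·MCU^0.6859;  EBC = SRM·1.97
SRM = 1.4922·10.4^0.6859 = 7.4372
EBC = 7.4372·1.97

14.6513 EBC


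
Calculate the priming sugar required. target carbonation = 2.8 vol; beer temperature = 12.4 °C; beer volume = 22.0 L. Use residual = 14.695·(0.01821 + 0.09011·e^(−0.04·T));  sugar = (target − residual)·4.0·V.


residual = 14.695·(0.01821 + 0.09011·e^(−0.04·12.4)) = 1.0740
sugar = (2.8 − 1.0740)·4.0·22.0

151.8913 g


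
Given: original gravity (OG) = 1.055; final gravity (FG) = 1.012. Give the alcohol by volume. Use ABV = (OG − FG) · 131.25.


ABV = (1.055 − 1.012) · 131.25

5.6437 % ABV


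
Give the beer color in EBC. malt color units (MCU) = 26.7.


SRM = 1.4922·MCU^0.6859;  EBC = SRM·1.97
SRM = 1.4922·26.7^0.6859 = 14.1994
EBC = 14.1994·1.97

27.9729 EBC


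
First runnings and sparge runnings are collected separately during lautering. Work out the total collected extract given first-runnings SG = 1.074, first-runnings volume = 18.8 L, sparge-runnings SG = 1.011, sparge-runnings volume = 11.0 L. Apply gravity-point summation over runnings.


total = Σ (SG_i − 1)·1000·V_i
first = (1.074 − 1)·1000·18.8 = 1391.2000
sparge = (1.011 − 1)·1000·11.0 = 121.0000
total = 1391.2000 + 121.0000

1512.2000 gravity·L


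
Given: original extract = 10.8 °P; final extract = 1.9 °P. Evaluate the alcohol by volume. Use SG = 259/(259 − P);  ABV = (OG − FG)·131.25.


OG = 259/(259 − 10.8) = 1.0435
FG = 259/(259 − 1.9) = 1.0074
ABV = (1.0435 − 1.0074)·131.25

4.7412 % ABV


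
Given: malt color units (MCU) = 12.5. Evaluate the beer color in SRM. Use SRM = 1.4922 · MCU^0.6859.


SRM = 1.4922 · 12.5^0.6859

8.4372 SRM


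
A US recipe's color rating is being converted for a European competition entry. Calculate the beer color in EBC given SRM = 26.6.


EBC = SRM · 1.97
EBC = 26.6 · 1.97

52.4020 EBC


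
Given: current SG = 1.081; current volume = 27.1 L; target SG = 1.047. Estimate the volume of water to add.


V_water = V·((SG_curr − 1)/(SG_target − 1) − 1)
V_water = 27.1·((1.081 − 1)/(1.047 − 1) − 1)

19.6043 L


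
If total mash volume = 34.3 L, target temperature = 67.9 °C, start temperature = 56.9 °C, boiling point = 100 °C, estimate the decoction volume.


V_dec = V_total·(T_target − T_start)/(T_boil − T_start)
V_dec = 34.3·(67.9 − 56.9)/(100 − 56.9)

8.7541 L


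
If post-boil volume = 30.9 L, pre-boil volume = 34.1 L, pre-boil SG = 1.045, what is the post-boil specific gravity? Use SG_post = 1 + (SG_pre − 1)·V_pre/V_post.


pts_pre = (1.045 − 1)·1000 = 45.0000
pts_post = 45.0000·34.1/30.9 = 49.6602
SG_post = 1 + 49.6602/1000

1.0497


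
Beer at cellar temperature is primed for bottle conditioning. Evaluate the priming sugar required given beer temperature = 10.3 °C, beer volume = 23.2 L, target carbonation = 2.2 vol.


residual = 14.695·(0.01821 + 0.09011·e^(−0.04·T));  sugar = (target − residual)·4.0·V
residual = 14.695·(0.01821 + 0.09011·e^(−0.04·10.3)) = 1.1446
sugar = (2.2 − 1.1446)·4.0·23.2

97.9389 g


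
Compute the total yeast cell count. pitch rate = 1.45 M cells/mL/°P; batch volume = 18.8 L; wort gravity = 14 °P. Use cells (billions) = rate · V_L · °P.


cells = 1.45 · 18.8 · 14

381.6400 billion cells


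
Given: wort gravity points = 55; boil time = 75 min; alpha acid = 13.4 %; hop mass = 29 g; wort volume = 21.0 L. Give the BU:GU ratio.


U = 1.65·0.000125^(GP/1000)·(1−e^(−0.04t))/4.15;  IBU = (α/100)·m·U·1000/V;  BU:GU = IBU/GP
U = 1.65·0.000125^(55/1000)·(1−e^(−0.04·75))/4.15 = 0.2305
IBU = (13.4/100)·29·0.2305·1000/21.0 = 42.6452
BU:GU = 42.6452/55

0.7754


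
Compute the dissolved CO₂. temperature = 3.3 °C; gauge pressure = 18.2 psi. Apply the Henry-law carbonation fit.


vols = (P + 14.695)·(0.01821 + 0.09011·e^(−0.04·T))
vols = (18.2 + 14.695)·(0.01821 + 0.09011·e^(−0.04·3.3))

3.1966 volumes


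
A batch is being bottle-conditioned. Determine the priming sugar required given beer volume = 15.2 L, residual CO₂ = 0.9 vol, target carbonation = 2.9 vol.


sugar = (target − residual)·4.0·V
sugar = (2.9 − 0.9)·4.0·15.2

121.6000 g


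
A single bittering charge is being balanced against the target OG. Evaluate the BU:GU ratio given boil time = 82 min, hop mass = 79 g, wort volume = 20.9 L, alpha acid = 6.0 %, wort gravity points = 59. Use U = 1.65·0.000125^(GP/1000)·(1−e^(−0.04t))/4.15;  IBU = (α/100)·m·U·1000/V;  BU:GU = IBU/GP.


U = 1.65·0.000125^(59/1000)·(1−e^(−0.04·82))/4.15 = 0.2252
IBU = (6.0/100)·79·0.2252·1000/20.9 = 51.0656
BU:GU = 51.0656/59

0.8655


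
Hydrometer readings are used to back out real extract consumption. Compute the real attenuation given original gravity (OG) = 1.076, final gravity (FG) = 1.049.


AA = (OG−FG)/(OG−1)·100;  RA = AA·0.8192
AA = (1.076 − 1.049)/(1.076 − 1)·100 = 35.5263
RA = 35.5263·0.8192

29.1032 %


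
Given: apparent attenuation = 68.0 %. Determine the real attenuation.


RA = AA · 0.8192
RA = 68.0 · 0.8192

55.7056 %


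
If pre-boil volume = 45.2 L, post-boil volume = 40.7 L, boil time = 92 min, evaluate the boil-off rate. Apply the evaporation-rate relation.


rate = (V_pre − V_post) / (t_min/60)
rate = (45.2 − 40.7) / (92/60)

2.9348 L/hr


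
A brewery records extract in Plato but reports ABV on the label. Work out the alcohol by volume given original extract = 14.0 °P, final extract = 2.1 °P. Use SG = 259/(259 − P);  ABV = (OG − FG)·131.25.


OG = 259/(259 − 14.0) = 1.0571
FG = 259/(259 − 2.1) = 1.0082
ABV = (1.0571 − 1.0082)·131.25

6.4271 % ABV


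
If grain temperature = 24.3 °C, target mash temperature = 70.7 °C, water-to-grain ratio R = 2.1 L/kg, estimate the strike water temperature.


T_strike = (0.41/R)·(T_mash − T_grain) + T_mash
T_strike = (0.41/2.1)·(70.7 − 24.3) + 70.7

79.7590 °C


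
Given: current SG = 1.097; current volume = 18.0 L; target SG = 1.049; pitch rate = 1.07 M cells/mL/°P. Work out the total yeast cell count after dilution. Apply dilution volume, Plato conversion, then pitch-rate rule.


V_w = V·((SG_c−1)/(SG_t−1)−1);  °P = 259 − 259/SG_t;  cells = rate·(V+V_w)·°P
V_w = 18.0·((1.097−1)/(1.049−1)−1) = 17.6327
V_final = 18.0 + 17.6327 = 35.6327
°P = 259 − 259/1.049 = 12.0982
cells = 1.07·35.6327·12.0982

461.2669 billion cells


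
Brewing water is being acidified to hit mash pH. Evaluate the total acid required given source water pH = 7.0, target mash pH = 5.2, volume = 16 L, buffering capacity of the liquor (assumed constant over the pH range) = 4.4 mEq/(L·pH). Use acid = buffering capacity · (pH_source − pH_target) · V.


acid = 4.4 · (7.0 − 5.2) · 16

126.7200 mEq


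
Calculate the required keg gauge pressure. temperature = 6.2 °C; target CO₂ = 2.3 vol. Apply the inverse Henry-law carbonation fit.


psi = vols/(0.01821 + 0.09011·e^(−0.04·T)) − 14.695
psi = 2.3/(0.01821 + 0.09011·e^(−0.04·6.2)) − 14.695

11.2854 psi


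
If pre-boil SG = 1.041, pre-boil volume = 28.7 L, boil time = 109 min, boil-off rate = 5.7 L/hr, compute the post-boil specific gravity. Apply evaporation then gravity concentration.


V_post = V_pre − rate·(t/60);  SG_post = 1 + (SG_pre−1)·V_pre/V_post
V_post = 28.7 − 5.7·(109/60) = 18.3450
SG_post = 1 + (1.041 − 1)·28.7/18.3450

1.0641


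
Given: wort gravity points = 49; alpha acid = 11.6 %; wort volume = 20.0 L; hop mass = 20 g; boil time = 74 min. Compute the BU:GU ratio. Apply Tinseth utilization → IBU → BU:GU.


U = 1.65·0.000125^(GP/1000)·(1−e^(−0.04t))/4.15;  IBU = (α/100)·m·U·1000/V;  BU:GU = IBU/GP
U = 1.65·0.000125^(49/1000)·(1−e^(−0.04·74))/4.15 = 0.2427
IBU = (11.6/100)·20·0.2427·1000/20.0 = 28.1536
BU:GU = 28.1536/49

0.5746


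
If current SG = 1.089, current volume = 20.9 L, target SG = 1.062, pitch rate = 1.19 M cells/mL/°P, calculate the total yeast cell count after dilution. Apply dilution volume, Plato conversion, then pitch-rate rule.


V_w = V·((SG_c−1)/(SG_t−1)−1);  °P = 259 − 259/SG_t;  cells = rate·(V+V_w)·°P
V_w = 20.9·((1.089−1)/(1.062−1)−1) = 9.1016
V_final = 20.9 + 9.1016 = 30.0016
°P = 259 − 259/1.062 = 15.1205
cells = 1.19·30.0016·15.1205

539.8318 billion cells


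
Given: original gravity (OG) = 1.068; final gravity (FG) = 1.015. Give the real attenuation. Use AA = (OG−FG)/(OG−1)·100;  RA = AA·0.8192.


AA = (1.068 − 1.015)/(1.068 − 1)·100 = 77.9412
RA = 77.9412·0.8192

63.8494 %


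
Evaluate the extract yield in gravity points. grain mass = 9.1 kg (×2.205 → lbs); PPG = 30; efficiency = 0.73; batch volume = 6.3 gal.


points = lbs × PPG × eff / vol
lbs = 9.1 × 2.205 = 20.0655
points = 20.0655 × 30 × 0.73 / 6.3

69.7515 points


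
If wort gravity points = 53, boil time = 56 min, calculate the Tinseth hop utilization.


U = 1.65·0.000125^(GP/1000) · (1 − e^(−0.04·t))/4.15
bigness = 1.65·0.000125^(53/1000) = 1.0248
boil_factor = (1 − e^(−0.04·56))/4.15 = 0.2153
U = 1.0248 · 0.2153

0.2206


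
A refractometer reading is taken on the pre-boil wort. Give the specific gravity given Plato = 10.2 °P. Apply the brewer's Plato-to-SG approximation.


SG = 259/(259 − P)
SG = 259/(259 − 10.2)

1.0410


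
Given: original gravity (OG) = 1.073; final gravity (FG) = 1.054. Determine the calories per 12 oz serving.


ABW = (OG−FG)·131.25·0.79/FG;  °P = 259 − 259/SG (for OG→OE and FG→AE);  RE = 0.1808·OE + 0.8192·AE;  Cal = (6.9·ABW + 4·(RE−0.1))·FG·3.55
ABW = (1.073 − 1.054)·131.25·0.79/1.054 = 1.8691
OE = 259 − 259/1.073 = 17.6207 °P
AE = 259 − 259/1.054 = 13.2694 °P
RE = 0.1808·17.6207 + 0.8192·13.2694 = 14.0562 °P
Cal = (6.9·1.8691 + 4·(14.0562−0.1))·1.054·3.55

257.1356 kcal


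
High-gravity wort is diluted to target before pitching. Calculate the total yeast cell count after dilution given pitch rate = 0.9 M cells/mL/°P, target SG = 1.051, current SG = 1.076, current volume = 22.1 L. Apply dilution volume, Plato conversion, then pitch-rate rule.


V_w = V·((SG_c−1)/(SG_t−1)−1);  °P = 259 − 259/SG_t;  cells = rate·(V+V_w)·°P
V_w = 22.1·((1.076−1)/(1.051−1)−1) = 10.8333
V_final = 22.1 + 10.8333 = 32.9333
°P = 259 − 259/1.051 = 12.5680
cells = 0.9·32.9333·12.5680

372.5164 billion cells


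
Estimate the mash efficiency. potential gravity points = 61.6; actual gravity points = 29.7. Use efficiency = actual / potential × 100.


efficiency = 29.7 / 61.6 × 100

48.2143 %


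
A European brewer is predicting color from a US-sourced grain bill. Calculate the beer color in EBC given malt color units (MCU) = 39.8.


SRM = 1.4922·MCU^0.6859;  EBC = SRM·1.97
SRM = 1.4922·39.8^0.6859 = 18.6718
EBC = 18.6718·1.97

36.7835 EBC


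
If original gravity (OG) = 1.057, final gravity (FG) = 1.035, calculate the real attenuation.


AA = (OG−FG)/(OG−1)·100;  RA = AA·0.8192
AA = (1.057 − 1.035)/(1.057 − 1)·100 = 38.5965
RA = 38.5965·0.8192

31.6182 %


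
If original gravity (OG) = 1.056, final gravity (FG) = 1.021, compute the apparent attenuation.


AA = (OG − FG)/(OG − 1) · 100
AA = (1.056 − 1.021)/(1.056 − 1) · 100

62.5000 %


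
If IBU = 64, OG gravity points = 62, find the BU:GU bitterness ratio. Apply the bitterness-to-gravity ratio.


BU:GU = IBU / OG_points
BU:GU = 64 / 62

1.0323


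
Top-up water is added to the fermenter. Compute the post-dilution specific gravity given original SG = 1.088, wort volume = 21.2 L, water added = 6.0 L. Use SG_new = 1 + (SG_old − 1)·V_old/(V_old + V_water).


pts = (1.088 − 1)·1000·21.2/(21.2 + 6.0) = 68.5882
SG_new = 1 + 68.5882/1000

1.0686


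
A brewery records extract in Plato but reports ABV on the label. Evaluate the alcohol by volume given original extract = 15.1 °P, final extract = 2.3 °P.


SG = 259/(259 − P);  ABV = (OG − FG)·131.25
OG = 259/(259 − 15.1) = 1.0619
FG = 259/(259 − 2.3) = 1.0090
ABV = (1.0619 − 1.0090)·131.25

6.9498 % ABV


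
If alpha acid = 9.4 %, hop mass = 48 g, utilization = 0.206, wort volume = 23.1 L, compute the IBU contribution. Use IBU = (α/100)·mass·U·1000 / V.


IBU = (9.4/100)·48·0.206·1000 / 23.1

40.2369 IBU


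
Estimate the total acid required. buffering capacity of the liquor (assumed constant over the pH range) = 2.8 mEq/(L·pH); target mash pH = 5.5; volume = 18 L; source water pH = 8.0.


acid = buffering capacity · (pH_source − pH_target) · V
acid = 2.8 · (8.0 − 5.5) · 18

126.0000 mEq


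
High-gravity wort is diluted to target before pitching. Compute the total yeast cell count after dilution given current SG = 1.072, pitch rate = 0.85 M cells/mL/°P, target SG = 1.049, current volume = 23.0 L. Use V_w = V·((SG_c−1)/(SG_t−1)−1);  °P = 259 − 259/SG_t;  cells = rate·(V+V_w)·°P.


V_w = 23.0·((1.072−1)/(1.049−1)−1) = 10.7959
V_final = 23.0 + 10.7959 = 33.7959
°P = 259 − 259/1.049 = 12.0982
cells = 0.85·33.7959·12.0982

347.5390 billion cells


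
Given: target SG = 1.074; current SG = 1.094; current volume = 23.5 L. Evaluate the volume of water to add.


V_water = V·((SG_curr − 1)/(SG_target − 1) − 1)
V_water = 23.5·((1.094 − 1)/(1.074 − 1) − 1)

6.3514 L


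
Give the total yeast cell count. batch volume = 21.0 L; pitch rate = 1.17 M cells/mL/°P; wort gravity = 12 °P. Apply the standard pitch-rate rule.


cells (billions) = rate · V_L · °P
cells = 1.17 · 21.0 · 12

294.8400 billion cells


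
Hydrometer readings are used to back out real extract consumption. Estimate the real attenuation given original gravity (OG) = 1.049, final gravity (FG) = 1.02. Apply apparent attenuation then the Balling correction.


AA = (OG−FG)/(OG−1)·100;  RA = AA·0.8192
AA = (1.049 − 1.02)/(1.049 − 1)·100 = 59.1837
RA = 59.1837·0.8192

48.4833 %


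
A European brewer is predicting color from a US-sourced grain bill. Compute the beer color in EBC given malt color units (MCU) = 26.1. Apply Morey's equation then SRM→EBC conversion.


SRM = 1.4922·MCU^0.6859;  EBC = SRM·1.97
SRM = 1.4922·26.1^0.6859 = 13.9798
EBC = 13.9798·1.97

27.5402 EBC


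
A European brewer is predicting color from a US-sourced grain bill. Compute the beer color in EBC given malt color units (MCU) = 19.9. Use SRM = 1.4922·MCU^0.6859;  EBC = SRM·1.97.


SRM = 1.4922·19.9^0.6859 = 11.6067
EBC = 11.6067·1.97

22.8653 EBC


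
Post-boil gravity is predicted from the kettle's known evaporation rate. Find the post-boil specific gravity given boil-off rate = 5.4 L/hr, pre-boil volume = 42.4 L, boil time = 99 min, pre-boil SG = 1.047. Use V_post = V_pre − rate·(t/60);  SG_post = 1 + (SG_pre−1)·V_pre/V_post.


V_post = 42.4 − 5.4·(99/60) = 33.4900
SG_post = 1 + (1.047 − 1)·42.4/33.4900

1.0595


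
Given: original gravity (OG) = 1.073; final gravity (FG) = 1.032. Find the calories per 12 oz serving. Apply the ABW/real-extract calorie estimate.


ABW = (OG−FG)·131.25·0.79/FG;  °P = 259 − 259/SG (for OG→OE and FG→AE);  RE = 0.1808·OE + 0.8192·AE;  Cal = (6.9·ABW + 4·(RE−0.1))·FG·3.55
ABW = (1.073 − 1.032)·131.25·0.79/1.032 = 4.1194
OE = 259 − 259/1.073 = 17.6207 °P
AE = 259 − 259/1.032 = 8.0310 °P
RE = 0.1808·17.6207 + 0.8192·8.0310 = 9.7648 °P
Cal = (6.9·4.1194 + 4·(9.7648−0.1))·1.032·3.55

245.7650 kcal


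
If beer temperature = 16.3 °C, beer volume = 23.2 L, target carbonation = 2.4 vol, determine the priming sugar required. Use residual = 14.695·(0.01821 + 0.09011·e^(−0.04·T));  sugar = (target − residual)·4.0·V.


residual = 14.695·(0.01821 + 0.09011·e^(−0.04·16.3)) = 0.9575
sugar = (2.4 − 0.9575)·4.0·23.2

133.8649 g


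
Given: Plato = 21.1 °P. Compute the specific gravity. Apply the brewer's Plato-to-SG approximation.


SG = 259/(259 − P)
SG = 259/(259 − 21.1)

1.0887


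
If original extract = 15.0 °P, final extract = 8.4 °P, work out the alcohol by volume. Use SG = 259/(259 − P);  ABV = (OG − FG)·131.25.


OG = 259/(259 − 15.0) = 1.0615
FG = 259/(259 − 8.4) = 1.0335
ABV = (1.0615 − 1.0335)·131.25

3.6692 % ABV


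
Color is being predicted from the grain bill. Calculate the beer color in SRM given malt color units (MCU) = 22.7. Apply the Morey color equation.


SRM = 1.4922 · MCU^0.6859
SRM = 1.4922 · 22.7^0.6859

12.7036 SRM


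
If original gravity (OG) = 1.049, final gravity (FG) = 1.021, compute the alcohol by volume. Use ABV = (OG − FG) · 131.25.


ABV = (1.049 − 1.021) · 131.25

3.6750 % ABV


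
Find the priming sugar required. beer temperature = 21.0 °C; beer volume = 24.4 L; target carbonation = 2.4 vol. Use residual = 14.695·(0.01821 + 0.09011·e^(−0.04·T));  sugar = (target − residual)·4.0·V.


residual = 14.695·(0.01821 + 0.09011·e^(−0.04·21.0)) = 0.8393
sugar = (2.4 − 0.8393)·4.0·24.4

152.3290 g


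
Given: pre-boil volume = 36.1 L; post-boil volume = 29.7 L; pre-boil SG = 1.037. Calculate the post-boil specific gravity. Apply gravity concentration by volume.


SG_post = 1 + (SG_pre − 1)·V_pre/V_post
pts_pre = (1.037 − 1)·1000 = 37.0000
pts_post = 37.0000·36.1/29.7 = 44.9731
SG_post = 1 + 44.9731/1000

1.0450


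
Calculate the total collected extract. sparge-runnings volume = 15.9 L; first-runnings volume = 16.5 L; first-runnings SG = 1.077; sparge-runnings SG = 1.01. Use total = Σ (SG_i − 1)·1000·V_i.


first = (1.077 − 1)·1000·16.5 = 1270.5000
sparge = (1.01 − 1)·1000·15.9 = 159.0000
total = 1270.5000 + 159.0000

1429.5000 gravity·L


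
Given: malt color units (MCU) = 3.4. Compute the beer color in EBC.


SRM = 1.4922·MCU^0.6859;  EBC = SRM·1.97
SRM = 1.4922·3.4^0.6859 = 3.4544
EBC = 3.4544·1.97

6.8051 EBC


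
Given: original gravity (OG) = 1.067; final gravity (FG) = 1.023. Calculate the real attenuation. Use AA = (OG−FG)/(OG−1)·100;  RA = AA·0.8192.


AA = (1.067 − 1.023)/(1.067 − 1)·100 = 65.6716
RA = 65.6716·0.8192

53.7982 %


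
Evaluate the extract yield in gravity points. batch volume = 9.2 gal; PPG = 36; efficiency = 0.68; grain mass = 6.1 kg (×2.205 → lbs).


points = lbs × PPG × eff / vol
lbs = 6.1 × 2.205 = 13.4505
points = 13.4505 × 36 × 0.68 / 9.2

35.7900 points


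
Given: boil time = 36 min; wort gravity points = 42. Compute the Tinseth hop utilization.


U = 1.65·0.000125^(GP/1000) · (1 − e^(−0.04·t))/4.15
bigness = 1.65·0.000125^(42/1000) = 1.1312
boil_factor = (1 − e^(−0.04·36))/4.15 = 0.1839
U = 1.1312 · 0.1839

0.2080


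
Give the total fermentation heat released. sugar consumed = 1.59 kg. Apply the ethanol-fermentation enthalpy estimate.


Q = m_sugar · 590 kJ/kg
Q = 1.59 · 590

938.1000 kJ


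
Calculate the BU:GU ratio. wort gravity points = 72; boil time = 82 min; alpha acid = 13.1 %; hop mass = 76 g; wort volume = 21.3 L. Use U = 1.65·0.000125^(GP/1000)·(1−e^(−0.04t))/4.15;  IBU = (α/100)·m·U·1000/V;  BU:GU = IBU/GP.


U = 1.65·0.000125^(72/1000)·(1−e^(−0.04·82))/4.15 = 0.2003
IBU = (13.1/100)·76·0.2003·1000/21.3 = 93.6400
BU:GU = 93.6400/72

1.3006


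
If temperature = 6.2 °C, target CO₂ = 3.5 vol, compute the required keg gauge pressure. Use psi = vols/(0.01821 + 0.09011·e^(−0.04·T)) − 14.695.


psi = 3.5/(0.01821 + 0.09011·e^(−0.04·6.2)) − 14.695

24.8404 psi


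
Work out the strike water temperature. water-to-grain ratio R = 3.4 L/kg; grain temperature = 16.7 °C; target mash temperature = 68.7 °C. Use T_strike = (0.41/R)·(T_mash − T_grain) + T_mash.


T_strike = (0.41/3.4)·(68.7 − 16.7) + 68.7

74.9706 °C


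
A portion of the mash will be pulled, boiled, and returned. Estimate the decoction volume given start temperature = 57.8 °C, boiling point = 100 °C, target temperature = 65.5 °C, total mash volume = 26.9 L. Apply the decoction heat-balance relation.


V_dec = V_total·(T_target − T_start)/(T_boil − T_start)
V_dec = 26.9·(65.5 − 57.8)/(100 − 57.8)

4.9083 L


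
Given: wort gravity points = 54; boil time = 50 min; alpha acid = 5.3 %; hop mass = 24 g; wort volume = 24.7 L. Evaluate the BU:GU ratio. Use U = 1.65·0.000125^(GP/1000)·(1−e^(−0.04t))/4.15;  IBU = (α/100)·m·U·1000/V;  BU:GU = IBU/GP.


U = 1.65·0.000125^(54/1000)·(1−e^(−0.04·50))/4.15 = 0.2116
IBU = (5.3/100)·24·0.2116·1000/24.7 = 10.8970
BU:GU = 10.8970/54

0.2018


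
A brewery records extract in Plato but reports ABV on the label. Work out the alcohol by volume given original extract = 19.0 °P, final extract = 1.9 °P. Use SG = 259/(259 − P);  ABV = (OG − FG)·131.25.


OG = 259/(259 − 19.0) = 1.0792
FG = 259/(259 − 1.9) = 1.0074
ABV = (1.0792 − 1.0074)·131.25

9.4207 % ABV


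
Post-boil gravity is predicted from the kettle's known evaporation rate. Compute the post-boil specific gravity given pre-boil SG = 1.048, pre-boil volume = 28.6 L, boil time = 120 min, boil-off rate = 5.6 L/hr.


V_post = V_pre − rate·(t/60);  SG_post = 1 + (SG_pre−1)·V_pre/V_post
V_post = 28.6 − 5.6·(120/60) = 17.4000
SG_post = 1 + (1.048 − 1)·28.6/17.4000

1.0789


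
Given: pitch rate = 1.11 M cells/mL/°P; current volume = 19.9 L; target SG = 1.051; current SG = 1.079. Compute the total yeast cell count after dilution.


V_w = V·((SG_c−1)/(SG_t−1)−1);  °P = 259 − 259/SG_t;  cells = rate·(V+V_w)·°P
V_w = 19.9·((1.079−1)/(1.051−1)−1) = 10.9255
V_final = 19.9 + 10.9255 = 30.8255
°P = 259 − 259/1.051 = 12.5680
cells = 1.11·30.8255·12.5680

430.0314 billion cells


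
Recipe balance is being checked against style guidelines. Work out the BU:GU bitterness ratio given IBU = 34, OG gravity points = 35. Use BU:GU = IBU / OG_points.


BU:GU = 34 / 35

0.9714


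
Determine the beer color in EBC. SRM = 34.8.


EBC = SRM · 1.97
EBC = 34.8 · 1.97

68.5560 EBC


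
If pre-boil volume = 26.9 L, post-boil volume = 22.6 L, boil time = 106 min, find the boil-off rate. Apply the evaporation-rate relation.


rate = (V_pre − V_post) / (t_min/60)
rate = (26.9 − 22.6) / (106/60)

2.4340 L/hr


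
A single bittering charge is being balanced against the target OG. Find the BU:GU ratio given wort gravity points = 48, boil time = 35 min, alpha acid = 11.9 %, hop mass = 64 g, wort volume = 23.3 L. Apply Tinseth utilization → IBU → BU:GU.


U = 1.65·0.000125^(GP/1000)·(1−e^(−0.04t))/4.15;  IBU = (α/100)·m·U·1000/V;  BU:GU = IBU/GP
U = 1.65·0.000125^(48/1000)·(1−e^(−0.04·35))/4.15 = 0.1946
IBU = (11.9/100)·64·0.1946·1000/23.3 = 63.6042
BU:GU = 63.6042/48

1.3251


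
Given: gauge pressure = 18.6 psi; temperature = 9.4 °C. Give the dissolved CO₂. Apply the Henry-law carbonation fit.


vols = (P + 14.695)·(0.01821 + 0.09011·e^(−0.04·T))
vols = (18.6 + 14.695)·(0.01821 + 0.09011·e^(−0.04·9.4))

2.6663 volumes


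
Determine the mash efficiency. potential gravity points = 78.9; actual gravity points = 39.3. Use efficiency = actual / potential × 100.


efficiency = 39.3 / 78.9 × 100

49.8099 %


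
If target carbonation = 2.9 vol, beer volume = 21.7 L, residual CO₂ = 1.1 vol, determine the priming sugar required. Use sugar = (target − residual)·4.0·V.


sugar = (2.9 − 1.1)·4.0·21.7

156.2400 g


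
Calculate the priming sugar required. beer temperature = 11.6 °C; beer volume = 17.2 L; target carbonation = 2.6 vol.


residual = 14.695·(0.01821 + 0.09011·e^(−0.04·T));  sugar = (target − residual)·4.0·V
residual = 14.695·(0.01821 + 0.09011·e^(−0.04·11.6)) = 1.1002
sugar = (2.6 − 1.1002)·4.0·17.2

103.1874 g
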